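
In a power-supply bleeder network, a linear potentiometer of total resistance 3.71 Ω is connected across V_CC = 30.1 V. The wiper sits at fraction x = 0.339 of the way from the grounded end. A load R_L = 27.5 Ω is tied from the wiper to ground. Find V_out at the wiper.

Lower segment x·R_p = 1.258 Ω; upper segment (1−x)·R_p = 2.452 Ω.
(x·R_p) ‖ R_L = 1.203 Ω.
V_out = 30.1 × 1.203/(2.452 + 1.203) = 9.904 V.

V_out ≈ 9.90 V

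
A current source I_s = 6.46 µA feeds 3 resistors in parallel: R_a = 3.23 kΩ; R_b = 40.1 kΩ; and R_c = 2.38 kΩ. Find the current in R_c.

I ≈ 3.60 µA

Conductances: ΣG = 1/3.23 + 1/40.1 + 1/2.38 = 0.7547 (1/kΩ).
By the current-divider rule, I = I_s · G_k/ΣG = 6.46 × 0.5567 = 3.596 µA.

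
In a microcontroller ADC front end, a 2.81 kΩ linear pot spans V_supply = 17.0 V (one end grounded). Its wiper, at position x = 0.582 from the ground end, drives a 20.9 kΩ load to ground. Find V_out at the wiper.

Lower segment x·R_p = 1.635 kΩ; upper segment (1−x)·R_p = 1.175 kΩ.
(x·R_p) ‖ R_L = 1.517 kΩ.
Loaded-divider output: V_out = 17.0 × 0.5636 = 9.581 V.

V_out ≈ 9.58 V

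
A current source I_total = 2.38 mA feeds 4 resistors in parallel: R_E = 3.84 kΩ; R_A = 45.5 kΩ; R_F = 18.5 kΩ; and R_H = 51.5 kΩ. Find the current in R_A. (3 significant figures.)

Conductances: ΣG = 1/3.84 + 1/45.5 + 1/18.5 + 1/51.5 = 0.3559 (1/kΩ).
Current divider: I(R_A) = I_total · G_k/ΣG = 2.38 × (0.02198/0.3559) = 2.38 × 0.06176 = 0.1470 mA.

I ≈ 0.147 mA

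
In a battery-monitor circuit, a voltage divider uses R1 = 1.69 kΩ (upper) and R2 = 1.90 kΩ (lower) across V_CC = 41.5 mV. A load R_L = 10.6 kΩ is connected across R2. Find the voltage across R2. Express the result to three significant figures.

R2 ‖ R_L = (1.90 × 10.6)/(1.90 + 10.6) = 1.611 kΩ.
Now apply the divider: V_out = 41.5 × 0.4881 = 20.25 mV.

V_out ≈ 20.3 mV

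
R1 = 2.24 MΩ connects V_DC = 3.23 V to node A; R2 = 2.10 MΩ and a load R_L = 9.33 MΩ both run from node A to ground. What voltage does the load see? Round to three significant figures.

V_out ≈ 1.40 V

R2 ‖ R_L = (2.10 × 9.33)/(2.10 + 9.33) = 1.714 MΩ.
Voltage divider with the loaded lower leg: V_out = 3.23 × 1.714/(2.24 + 1.714) = 3.23 × 0.4335 = 1.400 V.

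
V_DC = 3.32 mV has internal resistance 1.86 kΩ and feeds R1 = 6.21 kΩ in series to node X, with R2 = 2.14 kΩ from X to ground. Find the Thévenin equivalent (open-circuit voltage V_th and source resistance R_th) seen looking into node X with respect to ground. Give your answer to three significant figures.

R1' = 1.86 + 6.21 = 8.070 kΩ (source resistance + R1).
V_th is the unloaded tap voltage: V_DC · R2/(R1'+R2) = 3.32 × 0.2096 = 0.6959 mV.
Zeroing V_DC shorts the top of R1' to ground, so R_th = R1' ‖ R2 = 1.691 kΩ.

V_th ≈ 0.696 mV, R_th ≈ 1.69 kΩ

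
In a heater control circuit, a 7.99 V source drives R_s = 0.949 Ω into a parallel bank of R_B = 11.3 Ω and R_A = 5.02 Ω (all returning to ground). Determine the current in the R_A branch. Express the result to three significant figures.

Parallel bank: R_p = 1/(1/11.3 + 1/5.02) = 3.476 Ω.
Node voltage V_A = V_CC · R_p/(R_s + R_p) = 7.99 × 0.7855 = 6.276 V.
I(R_A) = V_A / R_A = 6.276/5.02 = 1.250 A.

I ≈ 1.25 A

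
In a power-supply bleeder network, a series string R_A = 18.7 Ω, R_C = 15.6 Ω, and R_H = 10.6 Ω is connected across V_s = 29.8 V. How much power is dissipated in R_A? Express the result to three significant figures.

Series current I = V_s/ΣR = 29.8/44.90 = 0.6637 A.
V(R_A) = I·R = 12.41 V; P = V·I = 12.41 × 0.6637 = 8.237 W.

P ≈ 8.24 W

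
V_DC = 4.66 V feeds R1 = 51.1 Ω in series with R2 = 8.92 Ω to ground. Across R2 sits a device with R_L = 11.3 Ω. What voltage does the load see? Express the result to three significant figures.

V_out ≈ 0.414 V

First combine the lower leg with the load: R2 ‖ R_L = 4.985 Ω.
Voltage divider with the loaded lower leg: V_out = 4.66 × 4.985/(51.1 + 4.985) = 4.66 × 0.08888 = 0.4142 V.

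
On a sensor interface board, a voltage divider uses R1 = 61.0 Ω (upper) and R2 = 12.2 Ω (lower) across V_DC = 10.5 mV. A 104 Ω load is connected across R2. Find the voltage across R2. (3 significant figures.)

R2 ‖ R_L = (12.2 × 104)/(12.2 + 104) = 10.92 Ω.
Voltage divider with the loaded lower leg: V_out = 10.5 × 10.92/(61.0 + 10.92) = 10.5 × 0.1518 = 1.594 mV.
(Unloaded it would be 1.75 mV; the load pulls it down.)

V_out ≈ 1.59 mV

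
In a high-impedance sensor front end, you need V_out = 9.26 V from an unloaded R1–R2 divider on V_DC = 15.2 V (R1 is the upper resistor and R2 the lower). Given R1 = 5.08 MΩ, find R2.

Required fraction k = V_out/V_DC = 0.6092.
R2 = R1 · 0.6092/(1 − 0.6092) = 7.919 MΩ.

R2 ≈ 7.92 MΩ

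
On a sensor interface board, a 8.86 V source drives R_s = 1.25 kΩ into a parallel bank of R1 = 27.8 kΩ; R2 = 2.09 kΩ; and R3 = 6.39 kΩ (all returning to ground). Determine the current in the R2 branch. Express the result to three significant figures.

I ≈ 2.31 mA

Equivalent of the parallel group: R_p = 1.490 kΩ.
V_A by voltage divider: V_A = 8.86 × 1.490/(1.25 + 1.490) = 4.819 V.
Branch current I = V_A/R2 = 4.819/2.09 = 2.306 mA.
(Check via current divider: I_total = 3.233 mA; share G_k/ΣG = 0.7131 → same result.)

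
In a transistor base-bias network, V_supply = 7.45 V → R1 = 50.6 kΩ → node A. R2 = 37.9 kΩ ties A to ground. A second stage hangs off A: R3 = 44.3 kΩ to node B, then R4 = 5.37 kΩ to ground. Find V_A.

V_A ≈ 2.22 V

Looking into the second stage from A: R3 + R4 = 49.67 kΩ appears in parallel with R2.
Effective lower resistance at A: R2 ‖ 49.67 = 21.50 kΩ.
First divider: V_A = V_supply · 21.50/(50.6 + 21.50) = 2.221 V.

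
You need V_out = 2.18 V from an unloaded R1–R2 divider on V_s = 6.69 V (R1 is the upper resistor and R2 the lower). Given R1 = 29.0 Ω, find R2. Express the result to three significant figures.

V_out/V_s = R2/(R1+R2) = 0.3259.
Rearranging, R2 = R1·k/(1−k) = 29.0 × 0.4834 = 14.02 Ω.

R2 ≈ 14.0 Ω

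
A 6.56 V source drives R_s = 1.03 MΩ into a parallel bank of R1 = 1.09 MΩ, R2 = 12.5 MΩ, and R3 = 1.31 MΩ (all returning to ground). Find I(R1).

Equivalent of the parallel group: R_p = 0.5679 MΩ.
V_A by voltage divider: V_A = 6.56 × 0.5679/(1.03 + 0.5679) = 2.332 V.
I(R1) = V_A / R1 = 2.332/1.09 = 2.139 µA.

I ≈ 2.14 µA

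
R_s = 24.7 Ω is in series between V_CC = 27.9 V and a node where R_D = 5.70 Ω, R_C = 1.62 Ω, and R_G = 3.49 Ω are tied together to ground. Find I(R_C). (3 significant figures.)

I ≈ 0.623 A

Combine the parallel branches: R_p = (1/5.70 + 1/1.62 + 1/3.49)⁻¹ = 0.9266 Ω.
V_A = 27.9 × 0.9266/25.63 = 1.009 V.
Branch current I = V_A/R_C = 1.009/1.62 = 0.6227 A.
(Check via current divider: I_total = 1.089 A; share G_k/ΣG = 0.5720 → same result.)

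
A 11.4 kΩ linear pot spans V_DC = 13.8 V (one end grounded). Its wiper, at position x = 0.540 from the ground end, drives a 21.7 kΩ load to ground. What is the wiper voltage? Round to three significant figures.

Split the track: R_lower = x·R_p = 6.156 kΩ, R_upper = (1−x)·R_p = 5.244 kΩ.
R_L loads the lower segment: effective lower R = 4.796 kΩ.
Loaded-divider output: V_out = 13.8 × 0.4777 = 6.592 V.

V_out ≈ 6.59 V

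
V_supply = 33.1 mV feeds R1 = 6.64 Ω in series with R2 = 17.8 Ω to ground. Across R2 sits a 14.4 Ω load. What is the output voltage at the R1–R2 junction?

V_out ≈ 18.0 mV

First combine the lower leg with the load: R2 ‖ R_L = 7.960 Ω.
Voltage divider with the loaded lower leg: V_out = 33.1 × 7.960/(6.64 + 7.960) = 33.1 × 0.5452 = 18.05 mV.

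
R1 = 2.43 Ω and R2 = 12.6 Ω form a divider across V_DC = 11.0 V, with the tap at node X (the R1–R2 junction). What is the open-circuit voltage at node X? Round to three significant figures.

Open-circuit (no load on X): V_th = V_DC · R2/(R1 + R2) = 11.0 × 12.6/(2.430 + 12.6) = 9.222 V.

V_th ≈ 9.22 V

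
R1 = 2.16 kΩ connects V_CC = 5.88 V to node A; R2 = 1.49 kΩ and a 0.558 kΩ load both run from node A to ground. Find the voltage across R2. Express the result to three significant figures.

R2 ‖ R_L = (1.49 × 0.558)/(1.49 + 0.558) = 0.4060 kΩ.
Voltage divider with the loaded lower leg: V_out = 5.88 × 0.4060/(2.16 + 0.4060) = 5.88 × 0.1582 = 0.9303 V.

V_out ≈ 0.930 V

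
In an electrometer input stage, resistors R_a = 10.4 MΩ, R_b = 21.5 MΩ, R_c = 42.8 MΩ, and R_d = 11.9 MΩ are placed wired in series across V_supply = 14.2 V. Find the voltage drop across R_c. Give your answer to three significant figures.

Total series resistance ΣR = 10.4 + 21.5 + 42.8 + 11.9 = 86.60 MΩ.
By the voltage-divider rule, V = 14.2 × 42.80/86.60 = 7.018 V.

V ≈ 7.02 V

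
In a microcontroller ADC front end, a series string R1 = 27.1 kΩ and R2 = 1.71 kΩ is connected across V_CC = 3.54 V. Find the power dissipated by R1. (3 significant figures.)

Series current I = V_CC/ΣR = 3.54/28.81 = 0.1229 mA.
P = I²R = 0.01510 × 27.1 = 0.4092 mW.

P ≈ 0.409 mW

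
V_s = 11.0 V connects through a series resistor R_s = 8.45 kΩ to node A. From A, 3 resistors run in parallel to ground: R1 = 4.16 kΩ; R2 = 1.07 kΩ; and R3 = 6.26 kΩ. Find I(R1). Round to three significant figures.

I ≈ 0.215 mA

Parallel bank: R_p = 1/(1/4.16 + 1/1.07 + 1/6.26) = 0.7492 kΩ.
Node voltage V_A = V_s · R_p/(R_s + R_p) = 11.0 × 0.08144 = 0.8959 V.
Branch current I = V_A/R1 = 0.8959/4.16 = 0.2154 mA.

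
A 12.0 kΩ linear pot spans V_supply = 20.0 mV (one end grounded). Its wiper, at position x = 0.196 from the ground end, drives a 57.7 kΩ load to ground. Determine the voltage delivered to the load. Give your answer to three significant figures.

The pot divides into 9.648 kΩ above the wiper and 2.352 kΩ below.
(x·R_p) ‖ R_L = 2.260 kΩ.
Loaded-divider output: V_out = 20.0 × 0.1898 = 3.796 mV.

V_out ≈ 3.80 mV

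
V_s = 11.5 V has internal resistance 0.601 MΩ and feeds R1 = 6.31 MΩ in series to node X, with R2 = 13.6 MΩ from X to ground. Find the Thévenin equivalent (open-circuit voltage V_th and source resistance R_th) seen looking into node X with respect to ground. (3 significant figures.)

V_th ≈ 7.63 V, R_th ≈ 4.58 MΩ

R1' = 0.601 + 6.31 = 6.911 MΩ (source resistance + R1).
Open-circuit (no load on X): V_th = V_s · R2/(R1' + R2) = 11.5 × 13.6/(6.911 + 13.6) = 7.625 V.
With V_s suppressed (replaced by a short), R_th = R1' ‖ R2 = (6.911 × 13.6)/(6.911 + 13.6) = 4.582 MΩ.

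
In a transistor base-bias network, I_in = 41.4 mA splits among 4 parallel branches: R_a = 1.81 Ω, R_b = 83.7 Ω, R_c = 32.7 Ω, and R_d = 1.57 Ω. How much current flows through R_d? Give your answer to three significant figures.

Conductances: ΣG = 1/1.81 + 1/83.7 + 1/32.7 + 1/1.57 = 1.232 (1/Ω).
Current divider: I(R_d) = I_in · G_k/ΣG = 41.4 × (0.6369/1.232) = 41.4 × 0.5170 = 21.40 mA.

I ≈ 21.4 mA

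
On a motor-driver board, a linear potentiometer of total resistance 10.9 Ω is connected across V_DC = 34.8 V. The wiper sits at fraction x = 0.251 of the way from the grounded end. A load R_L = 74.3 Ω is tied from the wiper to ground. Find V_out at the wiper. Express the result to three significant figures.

V_out ≈ 8.50 V

Split the track: R_lower = x·R_p = 2.736 Ω, R_upper = (1−x)·R_p = 8.164 Ω.
(x·R_p) ‖ R_L = 2.639 Ω.
V_out = 34.8 × 2.639/(8.164 + 2.639) = 8.500 V.
(Unloaded: V_out = x·V_DC = 8.73 V.)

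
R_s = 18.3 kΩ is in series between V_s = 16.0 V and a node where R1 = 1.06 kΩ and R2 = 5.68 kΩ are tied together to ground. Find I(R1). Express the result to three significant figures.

Equivalent of the parallel group: R_p = 0.8933 kΩ.
V_A = 16.0 × 0.8933/19.19 = 0.7447 V.
Branch current I = V_A/R1 = 0.7447/1.06 = 0.7025 mA.

I ≈ 0.703 mA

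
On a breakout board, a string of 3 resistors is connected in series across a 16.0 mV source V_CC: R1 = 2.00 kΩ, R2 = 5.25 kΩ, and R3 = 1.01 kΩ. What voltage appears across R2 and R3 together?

Series total: ΣR = 2.00 + 5.25 + 1.01 = 8.260 kΩ.
R_{R2..R3} = 5.25 + 1.01 = 6.260 kΩ.
By the voltage-divider rule, V = 16.0 × 6.260/8.260 = 12.13 mV.

V ≈ 12.1 mV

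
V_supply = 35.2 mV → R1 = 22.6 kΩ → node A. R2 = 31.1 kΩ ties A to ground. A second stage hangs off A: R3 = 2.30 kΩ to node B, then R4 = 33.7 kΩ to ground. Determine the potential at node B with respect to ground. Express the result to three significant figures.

V_B ≈ 14.0 mV

The second stage (R3 + R4 = 36.00 kΩ) loads node A in parallel with R2.
R2 ‖ (R3+R4) = 16.69 kΩ.
First divider: V_A = V_supply · 16.69/(22.6 + 16.69) = 14.95 mV.
Stage 2 is unloaded, so V_B = V_A · R4/(R3+R4) = 14.95 × 33.7/36.00 = 14.00 mV.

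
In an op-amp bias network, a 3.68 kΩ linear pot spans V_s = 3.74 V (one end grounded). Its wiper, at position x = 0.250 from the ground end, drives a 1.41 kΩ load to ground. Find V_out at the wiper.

V_out ≈ 0.628 V

Lower segment x·R_p = 0.9200 kΩ; upper segment (1−x)·R_p = 2.760 kΩ.
(x·R_p) ‖ R_L = 0.5567 kΩ.
Then V_out = V_s · 0.5567/(2.760 + 0.5567) = 0.6278 V.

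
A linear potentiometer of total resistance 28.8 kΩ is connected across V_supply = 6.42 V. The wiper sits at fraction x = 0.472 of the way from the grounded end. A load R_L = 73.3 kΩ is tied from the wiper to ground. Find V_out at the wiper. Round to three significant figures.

V_out ≈ 2.76 V

Split the track: R_lower = x·R_p = 13.59 kΩ, R_upper = (1−x)·R_p = 15.21 kΩ.
R_L loads the lower segment: effective lower R = 11.47 kΩ.
Loaded-divider output: V_out = 6.42 × 0.4299 = 2.760 V.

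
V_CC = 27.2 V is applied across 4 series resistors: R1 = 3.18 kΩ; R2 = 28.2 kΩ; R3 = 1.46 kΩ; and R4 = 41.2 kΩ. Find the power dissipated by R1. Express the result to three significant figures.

The common current is I = 27.2/74.04 = 0.3674 mA.
P = I²R = 0.1350 × 3.18 = 0.4292 mW.

P ≈ 0.429 mW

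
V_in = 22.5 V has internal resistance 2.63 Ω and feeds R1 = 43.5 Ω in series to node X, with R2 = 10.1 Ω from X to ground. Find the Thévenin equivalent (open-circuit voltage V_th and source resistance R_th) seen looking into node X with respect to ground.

V_th ≈ 4.04 V, R_th ≈ 8.29 Ω

R1' = 2.63 + 43.5 = 46.13 Ω (source resistance + R1).
V_th is the unloaded tap voltage: V_in · R2/(R1'+R2) = 22.5 × 0.1796 = 4.041 V.
Looking into X with the source shorted: R_th = R1'·R2/(R1'+R2) = 46.13 × 10.1/56.23 = 8.286 Ω.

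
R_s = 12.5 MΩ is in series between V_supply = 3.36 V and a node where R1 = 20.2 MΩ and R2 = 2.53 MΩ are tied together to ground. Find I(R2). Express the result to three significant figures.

I ≈ 0.202 µA

Combine the parallel branches: R_p = (1/20.2 + 1/2.53)⁻¹ = 2.248 MΩ.
Node voltage V_A = V_supply · R_p/(R_s + R_p) = 3.36 × 0.1525 = 0.5122 V.
Branch current I = V_A/R2 = 0.5122/2.53 = 0.2025 µA.
(Check via current divider: I_total = 0.2278 µA; share G_k/ΣG = 0.8887 → same result.)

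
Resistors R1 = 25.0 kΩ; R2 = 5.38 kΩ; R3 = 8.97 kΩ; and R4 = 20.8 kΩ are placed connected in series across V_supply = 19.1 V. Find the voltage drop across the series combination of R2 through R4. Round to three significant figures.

V ≈ 11.2 V

Series total: ΣR = 25.0 + 5.38 + 8.97 + 20.8 = 60.15 kΩ.
R_{R2..R4} = 5.38 + 8.97 + 20.8 = 35.15 kΩ.
V = V_supply · R/ΣR = 19.1 × 0.5844 = 11.16 V.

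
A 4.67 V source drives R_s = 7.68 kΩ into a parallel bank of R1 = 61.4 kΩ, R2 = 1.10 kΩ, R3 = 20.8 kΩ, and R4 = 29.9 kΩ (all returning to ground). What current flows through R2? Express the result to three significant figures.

Combine the parallel branches: R_p = (1/61.4 + 1/1.10 + 1/20.8 + 1/29.9)⁻¹ = 0.9931 kΩ.
Node voltage V_A = V_DC · R_p/(R_s + R_p) = 4.67 × 0.1145 = 0.5348 V.
I(R2) = V_A / R2 = 0.5348/1.10 = 0.4861 mA.

I ≈ 0.486 mA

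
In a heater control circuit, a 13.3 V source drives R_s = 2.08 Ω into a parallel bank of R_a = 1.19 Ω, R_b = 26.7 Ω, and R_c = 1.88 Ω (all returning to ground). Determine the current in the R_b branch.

Parallel bank: R_p = 1/(1/1.19 + 1/26.7 + 1/1.88) = 0.7094 Ω.
V_A = 13.3 × 0.7094/2.789 = 3.382 V.
I(R_b) = V_A / R_b = 3.382/26.7 = 0.1267 A.

I ≈ 0.127 A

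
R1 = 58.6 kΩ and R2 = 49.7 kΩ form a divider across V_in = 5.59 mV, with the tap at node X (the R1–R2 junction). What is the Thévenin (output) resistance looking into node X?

R_th ≈ 26.9 kΩ

With V_in suppressed (replaced by a short), R_th = R1 ‖ R2 = (58.60 × 49.7)/(58.60 + 49.7) = 26.89 kΩ.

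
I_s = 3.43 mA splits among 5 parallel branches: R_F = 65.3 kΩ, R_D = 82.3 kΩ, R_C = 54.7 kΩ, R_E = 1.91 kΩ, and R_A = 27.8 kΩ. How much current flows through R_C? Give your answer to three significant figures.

Total conductance ΣG = 1/65.3 + 1/82.3 + 1/54.7 + 1/1.91 + 1/27.8 = 0.6053 (units of 1/kΩ).
R_C takes the fraction G_k/ΣG = 0.01828/0.6053 = 0.03020, so I = 3.43 × 0.03020 = 0.1036 mA.

I ≈ 0.104 mA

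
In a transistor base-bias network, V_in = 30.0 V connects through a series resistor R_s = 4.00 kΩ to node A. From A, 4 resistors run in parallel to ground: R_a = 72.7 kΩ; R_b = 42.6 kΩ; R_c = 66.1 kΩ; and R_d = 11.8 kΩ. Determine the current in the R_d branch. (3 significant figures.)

I ≈ 1.64 mA

Equivalent of the parallel group: R_p = 7.294 kΩ.
V_A by voltage divider: V_A = 30.0 × 7.294/(4.00 + 7.294) = 19.37 V.
Branch current I = V_A/R_d = 19.37/11.8 = 1.642 mA.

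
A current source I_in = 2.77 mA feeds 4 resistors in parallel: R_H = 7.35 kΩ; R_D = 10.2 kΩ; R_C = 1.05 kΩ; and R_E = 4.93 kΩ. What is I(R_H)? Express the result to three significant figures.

Total conductance ΣG = 1/7.35 + 1/10.2 + 1/1.05 + 1/4.93 = 1.389 (units of 1/kΩ).
R_H takes the fraction G_k/ΣG = 0.1361/1.389 = 0.09793, so I = 2.77 × 0.09793 = 0.2713 mA.

I ≈ 0.271 mA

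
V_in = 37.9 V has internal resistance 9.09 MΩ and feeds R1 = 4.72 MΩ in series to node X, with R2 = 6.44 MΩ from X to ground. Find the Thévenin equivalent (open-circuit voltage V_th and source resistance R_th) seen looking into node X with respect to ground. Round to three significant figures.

V_th ≈ 12.1 V, R_th ≈ 4.39 MΩ

R1' = 9.09 + 4.72 = 13.81 MΩ (source resistance + R1).
V_th is the unloaded tap voltage: V_in · R2/(R1'+R2) = 37.9 × 0.3180 = 12.05 V.
Looking into X with the source shorted: R_th = R1'·R2/(R1'+R2) = 13.81 × 6.44/20.25 = 4.392 MΩ.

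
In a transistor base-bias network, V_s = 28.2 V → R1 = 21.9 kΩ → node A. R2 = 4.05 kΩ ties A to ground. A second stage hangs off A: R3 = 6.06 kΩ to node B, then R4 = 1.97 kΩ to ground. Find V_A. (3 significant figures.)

Looking into the second stage from A: R3 + R4 = 8.030 kΩ appears in parallel with R2.
R2 ‖ (R3+R4) = 2.692 kΩ.
V_A = 28.2 × 2.692/(21.9 + 2.692) = 3.087 V.

V_A ≈ 3.09 V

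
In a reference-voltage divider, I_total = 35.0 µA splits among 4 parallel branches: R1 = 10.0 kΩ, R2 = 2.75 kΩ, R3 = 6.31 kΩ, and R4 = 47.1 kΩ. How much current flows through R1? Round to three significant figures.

I ≈ 5.44 µA

ΣG = 1/10.0 + 1/2.75 + 1/6.31 + 1/47.1 = 0.6433.
R1 takes the fraction G_k/ΣG = 0.1000/0.6433 = 0.1554, so I = 35.0 × 0.1554 = 5.440 µA.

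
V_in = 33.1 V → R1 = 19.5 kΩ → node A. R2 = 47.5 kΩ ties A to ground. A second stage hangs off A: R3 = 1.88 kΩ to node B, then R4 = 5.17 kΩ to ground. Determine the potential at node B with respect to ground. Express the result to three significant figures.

V_B ≈ 5.81 V

Node A sees R2 in parallel with the series input of stage 2, R3 + R4 = 7.050 kΩ.
R2 ‖ (R3+R4) = 6.139 kΩ.
So V_A = 33.1 × 0.2394 = 7.925 V.
V_B = V_A × 0.7333 = 5.812 V.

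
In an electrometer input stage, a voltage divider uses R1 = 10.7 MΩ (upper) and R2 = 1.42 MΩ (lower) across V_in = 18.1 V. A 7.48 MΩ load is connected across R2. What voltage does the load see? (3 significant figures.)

R2 ‖ R_L = (1.42 × 7.48)/(1.42 + 7.48) = 1.193 MΩ.
Then V_out = V_in · R2'/(R1 + R2') = 18.1 × 1.193/11.89 = 1.816 V.
(Unloaded it would be 2.12 V; the load pulls it down.)

V_out ≈ 1.82 V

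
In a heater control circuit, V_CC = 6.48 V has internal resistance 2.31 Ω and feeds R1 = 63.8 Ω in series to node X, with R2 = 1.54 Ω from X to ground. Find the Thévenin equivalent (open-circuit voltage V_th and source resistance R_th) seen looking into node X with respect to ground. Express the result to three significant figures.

V_th ≈ 0.148 V, R_th ≈ 1.50 Ω

R1' = 2.31 + 63.8 = 66.11 Ω (source resistance + R1).
V_th is the unloaded tap voltage: V_CC · R2/(R1'+R2) = 6.48 × 0.02276 = 0.1475 V.
Looking into X with the source shorted: R_th = R1'·R2/(R1'+R2) = 66.11 × 1.54/67.65 = 1.505 Ω.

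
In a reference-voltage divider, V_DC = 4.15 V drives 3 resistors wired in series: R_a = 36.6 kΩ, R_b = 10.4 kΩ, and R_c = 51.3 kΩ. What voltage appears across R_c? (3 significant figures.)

V ≈ 2.17 V

ΣR = 36.6 + 10.4 + 51.3 = 98.30 kΩ.
V = V_DC · R/ΣR = 4.15 × 0.5219 = 2.166 V.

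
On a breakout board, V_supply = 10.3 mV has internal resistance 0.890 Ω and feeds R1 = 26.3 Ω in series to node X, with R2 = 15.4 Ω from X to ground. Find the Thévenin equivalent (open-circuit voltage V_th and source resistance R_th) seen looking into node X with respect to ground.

V_th ≈ 3.72 mV, R_th ≈ 9.83 Ω

R1' = 0.890 + 26.3 = 27.19 Ω (source resistance + R1).
Open-circuit (no load on X): V_th = V_supply · R2/(R1' + R2) = 10.3 × 15.4/(27.19 + 15.4) = 3.724 mV.
Looking into X with the source shorted: R_th = R1'·R2/(R1'+R2) = 27.19 × 15.4/42.59 = 9.832 Ω.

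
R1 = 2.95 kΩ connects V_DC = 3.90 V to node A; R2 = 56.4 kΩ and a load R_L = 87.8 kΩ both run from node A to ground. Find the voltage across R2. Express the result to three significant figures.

V_out ≈ 3.59 V

The load sits in parallel with R2, giving an effective lower resistance R2' = R2·R_L/(R2+R_L) = 34.34 kΩ.
Then V_out = V_DC · R2'/(R1 + R2') = 3.90 × 34.34/37.29 = 3.591 V.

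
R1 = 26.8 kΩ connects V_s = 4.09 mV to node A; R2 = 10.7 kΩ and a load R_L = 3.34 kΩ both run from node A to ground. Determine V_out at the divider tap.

R2 ‖ R_L = (10.7 × 3.34)/(10.7 + 3.34) = 2.545 kΩ.
Then V_out = V_s · R2'/(R1 + R2') = 4.09 × 2.545/29.35 = 0.3548 mV.
(Unloaded it would be 1.17 mV; the load pulls it down.)

V_out ≈ 0.355 mV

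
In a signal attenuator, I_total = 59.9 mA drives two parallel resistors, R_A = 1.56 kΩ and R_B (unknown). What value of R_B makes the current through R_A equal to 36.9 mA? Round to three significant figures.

In a two-way split, I_A/I_total = R_B/(R_A + R_B).
36.9/59.9 = R_B/(R_A + R_B) → R_B = R_A · (0.6160)/(1 − 0.6160) = 1.56 × 1.604 = 2.503 kΩ.

R_B ≈ 2.50 kΩ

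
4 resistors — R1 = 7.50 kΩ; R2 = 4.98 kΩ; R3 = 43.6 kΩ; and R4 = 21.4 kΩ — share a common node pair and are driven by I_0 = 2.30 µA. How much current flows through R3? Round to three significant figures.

ΣG = 1/7.50 + 1/4.98 + 1/43.6 + 1/21.4 = 0.4038.
By the current-divider rule, I = I_0 · G_k/ΣG = 2.30 × 0.05680 = 0.1306 µA.

I ≈ 0.131 µA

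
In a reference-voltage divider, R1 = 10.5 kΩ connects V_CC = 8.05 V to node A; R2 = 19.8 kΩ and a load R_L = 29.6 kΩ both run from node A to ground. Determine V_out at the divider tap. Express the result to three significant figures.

R2 ‖ R_L = (19.8 × 29.6)/(19.8 + 29.6) = 11.86 kΩ.
Now apply the divider: V_out = 8.05 × 0.5305 = 4.270 V.
(Unloaded it would be 5.26 V; the load pulls it down.)

V_out ≈ 4.27 V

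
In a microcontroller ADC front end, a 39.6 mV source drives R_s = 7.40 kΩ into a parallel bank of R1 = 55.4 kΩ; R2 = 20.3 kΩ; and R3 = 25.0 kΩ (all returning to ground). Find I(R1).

Parallel bank: R_p = 1/(1/55.4 + 1/20.3 + 1/25.0) = 9.319 kΩ.
V_A by voltage divider: V_A = 39.6 × 9.319/(7.40 + 9.319) = 22.07 mV.
Branch current I = V_A/R1 = 22.07/55.4 = 0.3984 µA.

I ≈ 0.398 µA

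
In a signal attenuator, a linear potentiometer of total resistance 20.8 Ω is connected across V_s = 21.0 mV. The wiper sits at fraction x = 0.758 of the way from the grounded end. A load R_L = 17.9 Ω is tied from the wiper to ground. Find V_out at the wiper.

V_out ≈ 13.1 mV

The pot divides into 5.034 Ω above the wiper and 15.77 Ω below.
Lower segment in parallel with the load: 15.77 ‖ 17.9 = 8.383 Ω.
Then V_out = V_s · 8.383/(5.034 + 8.383) = 13.12 mV.
(Unloaded: V_out = x·V_s = 15.9 mV.)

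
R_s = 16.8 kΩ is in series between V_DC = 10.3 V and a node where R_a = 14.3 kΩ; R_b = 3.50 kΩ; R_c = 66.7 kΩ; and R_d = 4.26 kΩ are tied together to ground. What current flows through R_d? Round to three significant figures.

Combine the parallel branches: R_p = (1/14.3 + 1/3.50 + 1/66.7 + 1/4.26)⁻¹ = 1.652 kΩ.
V_A = 10.3 × 1.652/18.45 = 0.9221 V.
Branch current I = V_A/R_d = 0.9221/4.26 = 0.2165 mA.

I ≈ 0.216 mA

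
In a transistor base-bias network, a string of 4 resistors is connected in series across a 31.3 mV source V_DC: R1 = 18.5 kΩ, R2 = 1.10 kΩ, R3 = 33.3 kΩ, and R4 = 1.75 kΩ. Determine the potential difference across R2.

ΣR = 18.5 + 1.10 + 33.3 + 1.75 = 54.65 kΩ.
Voltage divider: V = V_DC · (1.100 / 54.65) = 31.3 × 0.02013 = 0.6300 mV.

V ≈ 0.630 mV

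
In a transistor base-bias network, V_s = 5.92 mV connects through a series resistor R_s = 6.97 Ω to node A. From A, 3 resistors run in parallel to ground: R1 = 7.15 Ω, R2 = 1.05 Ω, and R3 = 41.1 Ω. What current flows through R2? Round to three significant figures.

Equivalent of the parallel group: R_p = 0.8956 Ω.
V_A = 5.92 × 0.8956/7.866 = 0.6741 mV.
Branch current I = V_A/R2 = 0.6741/1.05 = 0.6420 mA.
(Equivalently: I_total = 0.7526 mA, then current-divider fraction G_k/ΣG = 0.8530.)

I ≈ 0.642 mA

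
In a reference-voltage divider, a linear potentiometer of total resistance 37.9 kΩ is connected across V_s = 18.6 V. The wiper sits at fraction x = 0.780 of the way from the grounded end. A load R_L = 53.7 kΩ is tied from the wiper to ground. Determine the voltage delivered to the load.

Lower segment x·R_p = 29.56 kΩ; upper segment (1−x)·R_p = 8.338 kΩ.
Lower segment in parallel with the load: 29.56 ‖ 53.7 = 19.07 kΩ.
V_out = 18.6 × 19.07/(8.338 + 19.07) = 12.94 V.

V_out ≈ 12.9 V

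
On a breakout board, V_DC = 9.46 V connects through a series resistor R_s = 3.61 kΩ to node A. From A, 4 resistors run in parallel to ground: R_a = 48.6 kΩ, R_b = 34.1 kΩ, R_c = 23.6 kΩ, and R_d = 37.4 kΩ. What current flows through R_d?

I ≈ 0.177 mA

Equivalent of the parallel group: R_p = 8.402 kΩ.
V_A by voltage divider: V_A = 9.46 × 8.402/(3.61 + 8.402) = 6.617 V.
Branch current I = V_A/R_d = 6.617/37.4 = 0.1769 mA.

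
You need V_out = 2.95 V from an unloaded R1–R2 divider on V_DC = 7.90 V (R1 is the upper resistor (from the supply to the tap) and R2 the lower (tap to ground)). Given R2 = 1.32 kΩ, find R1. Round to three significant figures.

R1 ≈ 2.21 kΩ

V_out/V_DC = R2/(R1+R2) = 0.3734.
R1 = R2·(1/k − 1) = 1.32 × 1.678 = 2.215 kΩ.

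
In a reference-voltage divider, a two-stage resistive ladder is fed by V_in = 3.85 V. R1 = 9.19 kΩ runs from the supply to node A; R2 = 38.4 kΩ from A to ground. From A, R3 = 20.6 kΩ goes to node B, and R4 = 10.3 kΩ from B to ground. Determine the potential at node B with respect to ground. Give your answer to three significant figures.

V_B ≈ 0.835 V

Node A sees R2 in parallel with the series input of stage 2, R3 + R4 = 30.90 kΩ.
Effective lower resistance at A: R2 ‖ 30.90 = 17.12 kΩ.
First divider: V_A = V_in · 17.12/(9.19 + 17.12) = 2.505 V.
Stage 2 is unloaded, so V_B = V_A · R4/(R3+R4) = 2.505 × 10.3/30.90 = 0.8351 V.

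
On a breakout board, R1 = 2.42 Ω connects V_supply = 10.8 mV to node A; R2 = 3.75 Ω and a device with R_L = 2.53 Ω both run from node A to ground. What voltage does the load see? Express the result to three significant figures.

The load sits in parallel with R2, giving an effective lower resistance R2' = R2·R_L/(R2+R_L) = 1.511 Ω.
Then V_out = V_supply · R2'/(R1 + R2') = 10.8 × 1.511/3.931 = 4.151 mV.
(Unloaded it would be 6.56 mV; the load pulls it down.)

V_out ≈ 4.15 mV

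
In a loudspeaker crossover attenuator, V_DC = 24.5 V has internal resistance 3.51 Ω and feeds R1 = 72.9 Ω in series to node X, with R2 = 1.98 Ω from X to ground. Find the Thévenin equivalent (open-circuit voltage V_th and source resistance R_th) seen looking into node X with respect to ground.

V_th ≈ 0.619 V, R_th ≈ 1.93 Ω

R1' = 3.51 + 72.9 = 76.41 Ω (source resistance + R1).
With X open, the divider is unloaded: V_th = 24.5 × 1.98/78.39 = 0.6188 V.
With V_DC suppressed (replaced by a short), R_th = R1' ‖ R2 = (76.41 × 1.98)/(76.41 + 1.98) = 1.930 Ω.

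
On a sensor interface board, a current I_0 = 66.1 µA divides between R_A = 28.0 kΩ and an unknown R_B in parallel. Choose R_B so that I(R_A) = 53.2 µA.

R_B ≈ 115 kΩ

The fraction through R_A equals R_B/(R_A+R_B).
With f = 0.8048, R_B = R_A · f/(1−f) = 28.0 × 4.124 = 115.5 kΩ.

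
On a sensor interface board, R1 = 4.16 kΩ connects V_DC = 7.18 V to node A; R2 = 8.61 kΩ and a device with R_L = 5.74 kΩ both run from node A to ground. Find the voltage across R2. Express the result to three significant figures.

The load sits in parallel with R2, giving an effective lower resistance R2' = R2·R_L/(R2+R_L) = 3.444 kΩ.
Now apply the divider: V_out = 7.18 × 0.4529 = 3.252 V.

V_out ≈ 3.25 V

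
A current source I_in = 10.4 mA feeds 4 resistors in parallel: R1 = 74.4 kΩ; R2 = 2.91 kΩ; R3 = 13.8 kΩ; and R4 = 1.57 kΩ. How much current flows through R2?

ΣG = 1/74.4 + 1/2.91 + 1/13.8 + 1/1.57 = 1.066.
Current divider: I(R2) = I_in · G_k/ΣG = 10.4 × (0.3436/1.066) = 10.4 × 0.3222 = 3.351 mA.

I ≈ 3.35 mA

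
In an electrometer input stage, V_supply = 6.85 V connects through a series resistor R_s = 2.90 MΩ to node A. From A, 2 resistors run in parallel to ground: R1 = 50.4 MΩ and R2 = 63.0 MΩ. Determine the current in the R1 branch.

I ≈ 0.123 µA

Equivalent of the parallel group: R_p = 28.00 MΩ.
V_A = 6.85 × 28.00/30.90 = 6.207 V.
Branch current I = V_A/R1 = 6.207/50.4 = 0.1232 µA.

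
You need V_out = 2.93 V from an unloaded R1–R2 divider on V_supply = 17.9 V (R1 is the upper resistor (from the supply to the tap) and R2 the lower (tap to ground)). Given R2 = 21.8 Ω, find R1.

R1 ≈ 111 Ω

V_out/V_supply = R2/(R1+R2) = 0.1637.
R1 = R2·(1/k − 1) = 21.8 × 5.109 = 111.4 Ω.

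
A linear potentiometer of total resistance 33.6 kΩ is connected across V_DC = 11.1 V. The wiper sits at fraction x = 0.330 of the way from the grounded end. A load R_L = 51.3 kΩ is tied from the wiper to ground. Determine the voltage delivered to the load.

Split the track: R_lower = x·R_p = 11.09 kΩ, R_upper = (1−x)·R_p = 22.51 kΩ.
(x·R_p) ‖ R_L = 9.117 kΩ.
V_out = 11.1 × 9.117/(22.51 + 9.117) = 3.200 V.
(Unloaded: V_out = x·V_DC = 3.66 V.)

V_out ≈ 3.20 V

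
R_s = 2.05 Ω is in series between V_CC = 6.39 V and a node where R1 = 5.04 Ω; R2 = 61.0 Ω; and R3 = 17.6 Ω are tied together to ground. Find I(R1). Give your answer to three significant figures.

I ≈ 0.814 A

Equivalent of the parallel group: R_p = 3.682 Ω.
V_A by voltage divider: V_A = 6.39 × 3.682/(2.05 + 3.682) = 4.104 V.
Branch current I = V_A/R1 = 4.104/5.04 = 0.8144 A.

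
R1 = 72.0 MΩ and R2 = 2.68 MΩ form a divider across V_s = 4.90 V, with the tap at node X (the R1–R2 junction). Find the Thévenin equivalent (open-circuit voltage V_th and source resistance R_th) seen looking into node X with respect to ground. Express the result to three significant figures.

V_th ≈ 0.176 V, R_th ≈ 2.58 MΩ

V_th is the unloaded tap voltage: V_s · R2/(R1+R2) = 4.90 × 0.03589 = 0.1758 V.
Zeroing V_s shorts the top of R1 to ground, so R_th = R1 ‖ R2 = 2.584 MΩ.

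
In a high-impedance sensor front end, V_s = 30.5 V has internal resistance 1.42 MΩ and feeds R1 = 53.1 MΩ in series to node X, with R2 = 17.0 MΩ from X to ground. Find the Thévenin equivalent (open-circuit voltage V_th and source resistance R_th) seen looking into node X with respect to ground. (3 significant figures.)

R1' = 1.42 + 53.1 = 54.52 MΩ (source resistance + R1).
Open-circuit (no load on X): V_th = V_s · R2/(R1' + R2) = 30.5 × 17.0/(54.52 + 17.0) = 7.250 V.
With V_s suppressed (replaced by a short), R_th = R1' ‖ R2 = (54.52 × 17.0)/(54.52 + 17.0) = 12.96 MΩ.

V_th ≈ 7.25 V, R_th ≈ 13.0 MΩ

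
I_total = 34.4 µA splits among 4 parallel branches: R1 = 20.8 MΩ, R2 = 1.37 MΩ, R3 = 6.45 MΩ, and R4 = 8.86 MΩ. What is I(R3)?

I ≈ 5.10 µA

ΣG = 1/20.8 + 1/1.37 + 1/6.45 + 1/8.86 = 1.046.
Current divider: I(R3) = I_total · G_k/ΣG = 34.4 × (0.1550/1.046) = 34.4 × 0.1482 = 5.099 µA.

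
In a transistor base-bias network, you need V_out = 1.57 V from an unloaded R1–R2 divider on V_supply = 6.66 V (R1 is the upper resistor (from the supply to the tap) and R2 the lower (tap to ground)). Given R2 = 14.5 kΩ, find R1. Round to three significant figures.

Required fraction k = V_out/V_supply = 0.2357.
R1 = R2·(1/k − 1) = 14.5 × 3.242 = 47.01 kΩ.

R1 ≈ 47.0 kΩ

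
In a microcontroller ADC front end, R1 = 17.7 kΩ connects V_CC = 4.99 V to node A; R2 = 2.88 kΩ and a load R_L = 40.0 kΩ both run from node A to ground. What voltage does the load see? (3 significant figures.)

R2 ‖ R_L = (2.88 × 40.0)/(2.88 + 40.0) = 2.687 kΩ.
Now apply the divider: V_out = 4.99 × 0.1318 = 0.6576 V.

V_out ≈ 0.658 V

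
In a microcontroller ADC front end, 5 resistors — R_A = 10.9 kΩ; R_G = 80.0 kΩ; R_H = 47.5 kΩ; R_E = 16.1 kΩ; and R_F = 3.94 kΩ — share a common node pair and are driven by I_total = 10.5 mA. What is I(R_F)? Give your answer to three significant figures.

Conductances: ΣG = 1/10.9 + 1/80.0 + 1/47.5 + 1/16.1 + 1/3.94 = 0.4412 (1/kΩ).
Current divider: I(R_F) = I_total · G_k/ΣG = 10.5 × (0.2538/0.4412) = 10.5 × 0.5752 = 6.040 mA.

I ≈ 6.04 mA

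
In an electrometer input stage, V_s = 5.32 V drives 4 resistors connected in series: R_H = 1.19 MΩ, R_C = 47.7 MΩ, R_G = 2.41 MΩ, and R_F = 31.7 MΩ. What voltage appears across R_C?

Total series resistance ΣR = 1.19 + 47.7 + 2.41 + 31.7 = 83.00 MΩ.
Voltage divider: V = V_s · (47.70 / 83.00) = 5.32 × 0.5747 = 3.057 V.

V ≈ 3.06 V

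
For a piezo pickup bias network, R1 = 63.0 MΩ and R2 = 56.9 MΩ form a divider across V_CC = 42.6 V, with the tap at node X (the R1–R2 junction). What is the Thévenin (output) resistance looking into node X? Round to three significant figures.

R_th ≈ 29.9 MΩ

With V_CC suppressed (replaced by a short), R_th = R1 ‖ R2 = (63.00 × 56.9)/(63.00 + 56.9) = 29.90 MΩ.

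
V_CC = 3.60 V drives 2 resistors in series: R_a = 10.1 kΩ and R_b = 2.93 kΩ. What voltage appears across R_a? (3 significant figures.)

Total series resistance ΣR = 10.1 + 2.93 = 13.03 kΩ.
V = V_CC · R/ΣR = 3.60 × 0.7751 = 2.790 V.

V ≈ 2.79 V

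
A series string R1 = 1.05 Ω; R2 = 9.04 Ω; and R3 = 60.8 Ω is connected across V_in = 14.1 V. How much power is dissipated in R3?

ΣR = 70.89 Ω → I = 14.1/70.89 = 0.1989 A.
P = I²R = 0.03956 × 60.8 = 2.405 W.

P ≈ 2.41 W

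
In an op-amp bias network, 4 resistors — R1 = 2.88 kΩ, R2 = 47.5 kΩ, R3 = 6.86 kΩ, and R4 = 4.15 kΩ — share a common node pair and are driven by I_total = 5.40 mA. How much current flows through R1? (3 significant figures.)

I ≈ 2.48 mA

Total conductance ΣG = 1/2.88 + 1/47.5 + 1/6.86 + 1/4.15 = 0.7550 (units of 1/kΩ).
Current divider: I(R1) = I_total · G_k/ΣG = 5.40 × (0.3472/0.7550) = 5.40 × 0.4599 = 2.483 mA.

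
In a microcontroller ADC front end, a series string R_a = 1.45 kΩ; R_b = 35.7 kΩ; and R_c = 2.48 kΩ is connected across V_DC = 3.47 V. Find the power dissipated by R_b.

Series current I = V_DC/ΣR = 3.47/39.63 = 0.08756 mA.
V(R_b) = I·R = 3.126 V; P = V·I = 3.126 × 0.08756 = 0.2737 mW.

P ≈ 0.274 mW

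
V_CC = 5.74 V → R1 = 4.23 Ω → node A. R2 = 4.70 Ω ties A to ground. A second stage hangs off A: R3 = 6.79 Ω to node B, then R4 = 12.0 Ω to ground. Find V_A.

Looking into the second stage from A: R3 + R4 = 18.79 Ω appears in parallel with R2.
R2 ‖ (R3+R4) = 3.760 Ω.
V_A = 5.74 × 3.760/(4.23 + 3.760) = 2.701 V.

V_A ≈ 2.70 V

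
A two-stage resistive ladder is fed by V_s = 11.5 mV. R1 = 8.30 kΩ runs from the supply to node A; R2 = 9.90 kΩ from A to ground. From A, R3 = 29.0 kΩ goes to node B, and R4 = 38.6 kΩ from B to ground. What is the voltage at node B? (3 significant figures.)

V_B ≈ 3.35 mV

Looking into the second stage from A: R3 + R4 = 67.60 kΩ appears in parallel with R2.
R2 ‖ (R3+R4) = 8.635 kΩ.
First divider: V_A = V_s · 8.635/(8.30 + 8.635) = 5.864 mV.
V_B = V_A × 0.5710 = 3.348 mV.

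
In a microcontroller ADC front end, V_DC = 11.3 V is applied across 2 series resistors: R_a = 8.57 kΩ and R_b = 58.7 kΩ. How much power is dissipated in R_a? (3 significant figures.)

Series current I = V_DC/ΣR = 11.3/67.27 = 0.1680 mA.
V(R_a) = I·R = 1.440 V; P = V·I = 1.440 × 0.1680 = 0.2418 mW.

P ≈ 0.242 mW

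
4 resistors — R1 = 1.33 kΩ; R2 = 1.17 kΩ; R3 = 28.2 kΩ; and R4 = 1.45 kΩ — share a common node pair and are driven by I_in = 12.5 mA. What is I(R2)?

Total conductance ΣG = 1/1.33 + 1/1.17 + 1/28.2 + 1/1.45 = 2.332 (units of 1/kΩ).
Current divider: I(R2) = I_in · G_k/ΣG = 12.5 × (0.8547/2.332) = 12.5 × 0.3666 = 4.582 mA.

I ≈ 4.58 mA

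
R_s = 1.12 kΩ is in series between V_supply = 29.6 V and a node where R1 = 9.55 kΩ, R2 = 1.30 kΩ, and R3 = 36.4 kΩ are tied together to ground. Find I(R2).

I ≈ 11.3 mA

Parallel bank: R_p = 1/(1/9.55 + 1/1.30 + 1/36.4) = 1.109 kΩ.
Node voltage V_A = V_supply · R_p/(R_s + R_p) = 29.6 × 0.4976 = 14.73 V.
Branch current I = V_A/R2 = 14.73/1.30 = 11.33 mA.
(Check via current divider: I_total = 13.28 mA; share G_k/ΣG = 0.8534 → same result.)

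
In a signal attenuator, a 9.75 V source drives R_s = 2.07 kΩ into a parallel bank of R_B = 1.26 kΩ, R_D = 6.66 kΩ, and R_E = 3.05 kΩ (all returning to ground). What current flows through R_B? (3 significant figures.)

Parallel bank: R_p = 1/(1/1.26 + 1/6.66 + 1/3.05) = 0.7864 kΩ.
Node voltage V_A = V_in · R_p/(R_s + R_p) = 9.75 × 0.2753 = 2.684 V.
I(R_B) = V_A / R_B = 2.684/1.26 = 2.130 mA.

I ≈ 2.13 mA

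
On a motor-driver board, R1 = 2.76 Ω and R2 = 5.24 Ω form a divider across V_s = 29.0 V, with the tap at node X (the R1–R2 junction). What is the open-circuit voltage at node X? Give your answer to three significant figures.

V_th is the unloaded tap voltage: V_s · R2/(R1+R2) = 29.0 × 0.6550 = 19.00 V.

V_th ≈ 19.0 V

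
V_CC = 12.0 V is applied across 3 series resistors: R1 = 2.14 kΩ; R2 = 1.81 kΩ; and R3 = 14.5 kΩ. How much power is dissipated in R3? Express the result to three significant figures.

The common current is I = 12.0/18.45 = 0.6504 mA.
P = I²R = 0.4230 × 14.5 = 6.134 mW.

P ≈ 6.13 mW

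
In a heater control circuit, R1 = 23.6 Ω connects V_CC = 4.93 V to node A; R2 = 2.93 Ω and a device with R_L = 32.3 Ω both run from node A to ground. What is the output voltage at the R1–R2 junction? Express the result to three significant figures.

R2 ‖ R_L = (2.93 × 32.3)/(2.93 + 32.3) = 2.686 Ω.
Then V_out = V_CC · R2'/(R1 + R2') = 4.93 × 2.686/26.29 = 0.5038 V.
(Unloaded it would be 0.544 V; the load pulls it down.)

V_out ≈ 0.504 V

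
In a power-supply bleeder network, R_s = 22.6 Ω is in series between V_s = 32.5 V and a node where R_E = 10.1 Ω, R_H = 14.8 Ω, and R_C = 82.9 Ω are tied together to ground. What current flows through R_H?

Parallel bank: R_p = 1/(1/10.1 + 1/14.8 + 1/82.9) = 5.598 Ω.
V_A = 32.5 × 5.598/28.20 = 6.452 V.
I(R_H) = V_A / R_H = 6.452/14.8 = 0.4359 A.

I ≈ 0.436 A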